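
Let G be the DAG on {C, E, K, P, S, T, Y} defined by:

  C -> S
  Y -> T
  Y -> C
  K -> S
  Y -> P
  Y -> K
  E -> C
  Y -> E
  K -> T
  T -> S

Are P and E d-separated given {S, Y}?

We examine all 6 paths between P and E:
  1. P ← Y → K → S ← C ← E — Y:fork[blocks]; K:chain[open]; S:collider[open]; C:chain[open] ⇒ blocked
  2. P ← Y → K → T → S ← C ← E — Y:fork[blocks]; K:chain[open]; T:chain[open]; S:collider[open]; C:chain[open] ⇒ blocked
  3. P ← Y → C ← E — Y:fork[blocks]; C:collider[open] ⇒ blocked
  4. P ← Y → T → S ← C ← E — Y:fork[blocks]; T:chain[open]; S:collider[open]; C:chain[open] ⇒ blocked
  5. P ← Y → T ← K → S ← C ← E — Y:fork[blocks]; T:collider[open]; K:fork[open]; S:collider[open]; C:chain[open] ⇒ blocked
  6. P ← Y → E — Y:fork[blocks] ⇒ blocked
All paths are blocked; P ⊥ E | {S, Y} holds.

Yes — P and E are d-separated given {S, Y}.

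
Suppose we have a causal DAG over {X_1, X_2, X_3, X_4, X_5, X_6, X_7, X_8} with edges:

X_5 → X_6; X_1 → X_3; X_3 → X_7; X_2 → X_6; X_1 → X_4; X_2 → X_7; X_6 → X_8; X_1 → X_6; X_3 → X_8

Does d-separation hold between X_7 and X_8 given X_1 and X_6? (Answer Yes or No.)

We examine all 4 paths between X_7 and X_8:
Path 1: X_7 ← X_3 ← X_1 → X_6 → X_8
  X_1 is a fork here and X_1 is conditioned on, so the path is blocked at X_1.
Path 2: X_7 ← X_3 → X_8
  X_3 is a fork and X_3 is not conditioned on — no node blocks this path, so it is active.
Path 3: X_7 ← X_2 → X_6 ← X_1 → X_3 → X_8
  X_1 is a fork here and X_1 is conditioned on, so the path is blocked at X_1.
Path 4: X_7 ← X_2 → X_6 → X_8
  X_6 is a chain here and X_6 is conditioned on, so the path is blocked at X_6.
Because an active path exists, X_7 and X_8 are not d-separated.

No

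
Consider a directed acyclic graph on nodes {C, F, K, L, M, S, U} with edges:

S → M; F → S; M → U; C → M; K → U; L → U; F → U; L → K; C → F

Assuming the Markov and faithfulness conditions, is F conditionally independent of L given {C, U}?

No — F and L are not d-separated given {C, U}.

We examine all 6 paths between F and L:
Path 1: F ← C → M → U ← L
  C is a fork here and C is conditioned on, so the path is blocked at C.
Path 2: F ← C → M → U ← K ← L
  C is a fork here and C is conditioned on, so the path is blocked at C.
Path 3: F → S → M → U ← L
  S is a chain and S is not conditioned on; M is a chain and M is not conditioned on; U is a collider and U is conditioned on, which opens it — no node blocks this path, so it is active.
Path 4: F → S → M → U ← K ← L
  S is a chain and S is not conditioned on; M is a chain and M is not conditioned on; U is a collider and U is conditioned on, which opens it; K is a chain and K is not conditioned on — no node blocks this path, so it is active.
Path 5: F → U ← L
  U is a collider and U is conditioned on, which opens it — no node blocks this path, so it is active.
Path 6: F → U ← K ← L
  U is a collider and U is conditioned on, which opens it; K is a chain and K is not conditioned on — no node blocks this path, so it is active.
Since the path F → S → M → U ← L is active, F and L are not d-separated given {C, U}.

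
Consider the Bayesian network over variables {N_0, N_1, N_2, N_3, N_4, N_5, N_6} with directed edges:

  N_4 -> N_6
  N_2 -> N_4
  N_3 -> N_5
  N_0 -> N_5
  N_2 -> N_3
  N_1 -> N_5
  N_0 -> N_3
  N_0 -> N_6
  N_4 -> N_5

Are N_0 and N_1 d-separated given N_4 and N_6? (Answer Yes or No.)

Enumerating the 5 paths from N_0 to N_1 and testing each for blocking by {N_4, N_6}:
  1. N_0 → N_6 ← N_4 → N_5 ← N_1 — N_6:collider[open]; N_4:fork[blocks]; N_5:collider[blocks] ⇒ blocked
  2. N_0 → N_6 ← N_4 ← N_2 → N_3 → N_5 ← N_1 — N_6:collider[open]; N_4:chain[blocks]; N_2:fork[open]; N_3:chain[open]; N_5:collider[blocks] ⇒ blocked
  3. N_0 → N_3 → N_5 ← N_1 — N_3:chain[open]; N_5:collider[blocks] ⇒ blocked
  4. N_0 → N_3 ← N_2 → N_4 → N_5 ← N_1 — N_3:collider[blocks]; N_2:fork[open]; N_4:chain[blocks]; N_5:collider[blocks] ⇒ blocked
  5. N_0 → N_5 ← N_1 — N_5:collider[blocks] ⇒ blocked
Since every path is blocked, d-separation holds.

Yes — N_0 and N_1 are d-separated given {N_4, N_6}.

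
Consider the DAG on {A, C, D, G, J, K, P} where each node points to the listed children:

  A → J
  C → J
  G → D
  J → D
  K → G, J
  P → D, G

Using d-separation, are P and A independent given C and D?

We examine all 4 paths between P and A:
  1. P → D ← J ← A — D:collider[open]; J:chain[open] ⇒ active
  2. P → D ← G ← K → J ← A — D:collider[open]; G:chain[open]; K:fork[open]; J:collider[open] ⇒ active
  3. P → G → D ← J ← A — G:chain[open]; D:collider[open]; J:chain[open] ⇒ active
  4. P → G ← K → J ← A — G:collider[open]; K:fork[open]; J:collider[open] ⇒ active
At least one path is unblocked, so d-separation fails.

No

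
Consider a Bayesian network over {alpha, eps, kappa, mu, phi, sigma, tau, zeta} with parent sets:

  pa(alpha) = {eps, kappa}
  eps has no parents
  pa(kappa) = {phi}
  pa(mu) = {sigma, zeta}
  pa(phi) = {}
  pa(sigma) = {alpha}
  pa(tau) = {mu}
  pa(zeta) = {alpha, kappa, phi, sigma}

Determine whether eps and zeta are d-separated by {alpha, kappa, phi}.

We examine all 5 paths between eps and zeta:
Path 1: eps → alpha → sigma → mu ← zeta
  alpha is a chain here and alpha is conditioned on, so the path is blocked at alpha.
Path 2: eps → alpha → sigma → zeta
  alpha is a chain here and alpha is conditioned on, so the path is blocked at alpha.
Path 3: eps → alpha → zeta
  alpha is a chain here and alpha is conditioned on, so the path is blocked at alpha.
Path 4: eps → alpha ← kappa → zeta
  kappa is a fork here and kappa is conditioned on, so the path is blocked at kappa.
Path 5: eps → alpha ← kappa ← phi → zeta
  kappa is a chain here and kappa is conditioned on, so the path is blocked at kappa.
All paths are blocked; eps ⊥ zeta | {alpha, kappa, phi} holds.

Yes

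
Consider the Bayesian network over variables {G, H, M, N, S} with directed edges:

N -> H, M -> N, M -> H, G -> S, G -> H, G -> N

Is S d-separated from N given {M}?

No

There are 3 undirected paths between S and N; checking each against the conditioning set {M}:
Path 1: S ← G → H ← M → N
  H is a collider here and neither H nor any of its descendants is conditioned on, so the collider stays closed — the path is blocked at H.
Path 2: S ← G → H ← N
  H is a collider here and neither H nor any of its descendants is conditioned on, so the collider stays closed — the path is blocked at H.
Path 3: S ← G → N
  G is a fork and G is not conditioned on — no node blocks this path, so it is active.
Since the path S ← G → N is active, S and N are not d-separated given {M}.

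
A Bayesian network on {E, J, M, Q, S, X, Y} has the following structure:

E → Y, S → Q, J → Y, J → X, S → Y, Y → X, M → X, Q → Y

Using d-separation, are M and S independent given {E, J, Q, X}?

We examine all 4 paths between M and S:
  1. M → X ← Y ← Q ← S — X:collider[open]; Y:chain[open]; Q:chain[blocks] ⇒ blocked
  2. M → X ← Y ← S — X:collider[open]; Y:chain[open] ⇒ active
  3. M → X ← J → Y ← Q ← S — X:collider[open]; J:fork[blocks]; Y:collider[open]; Q:chain[blocks] ⇒ blocked
  4. M → X ← J → Y ← S — X:collider[open]; J:fork[blocks]; Y:collider[open] ⇒ blocked
Since the path M → X ← Y ← S is active, M and S are not d-separated given {E, J, Q, X}.

No — M and S are not d-separated given {E, J, Q, X}.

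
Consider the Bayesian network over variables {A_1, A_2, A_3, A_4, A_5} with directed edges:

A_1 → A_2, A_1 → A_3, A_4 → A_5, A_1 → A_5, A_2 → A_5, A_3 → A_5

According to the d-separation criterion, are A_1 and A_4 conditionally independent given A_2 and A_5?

No

Enumerating the 3 paths from A_1 to A_4 and testing each for blocking by {A_2, A_5}:
  1. A_1 → A_2 → A_5 ← A_4 — A_2:chain[blocks]; A_5:collider[open] ⇒ blocked
  2. A_1 → A_3 → A_5 ← A_4 — A_3:chain[open]; A_5:collider[open] ⇒ active
  3. A_1 → A_5 ← A_4 — A_5:collider[open] ⇒ active
Since the path A_1 → A_3 → A_5 ← A_4 is active, A_1 and A_4 are not d-separated given {A_2, A_5}.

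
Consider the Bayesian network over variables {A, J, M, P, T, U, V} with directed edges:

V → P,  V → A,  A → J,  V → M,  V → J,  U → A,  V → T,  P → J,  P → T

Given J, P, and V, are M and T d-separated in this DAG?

Enumerating the 4 paths from M to T and testing each for blocking by {J, P, V}:
Path 1: M ← V → J ← P → T
  V is a fork here and V is conditioned on, so the path is blocked at V.
Path 2: M ← V → T
  V is a fork here and V is conditioned on, so the path is blocked at V.
Path 3: M ← V → A → J ← P → T
  V is a fork here and V is conditioned on, so the path is blocked at V.
Path 4: M ← V → P → T
  V is a fork here and V is conditioned on, so the path is blocked at V.
Every path is blocked, so M and T are d-separated given {J, P, V}.

Yes — M and T are d-separated given {J, P, V}.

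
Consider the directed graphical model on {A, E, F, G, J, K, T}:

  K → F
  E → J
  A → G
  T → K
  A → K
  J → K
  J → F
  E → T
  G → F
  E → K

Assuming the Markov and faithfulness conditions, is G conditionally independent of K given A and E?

Yes

5 paths connect G and K; each must be blocked for d-separation to hold:
  1. G → F ← J → K — F:collider[blocks]; J:fork[open] ⇒ blocked
  2. G → F ← J ← E → K — F:collider[blocks]; J:chain[open]; E:fork[blocks] ⇒ blocked
  3. G → F ← J ← E → T → K — F:collider[blocks]; J:chain[open]; E:fork[blocks]; T:chain[open] ⇒ blocked
  4. G → F ← K — F:collider[blocks] ⇒ blocked
  5. G ← A → K — A:fork[blocks] ⇒ blocked
All paths are blocked; G ⊥ K | {A, E} holds.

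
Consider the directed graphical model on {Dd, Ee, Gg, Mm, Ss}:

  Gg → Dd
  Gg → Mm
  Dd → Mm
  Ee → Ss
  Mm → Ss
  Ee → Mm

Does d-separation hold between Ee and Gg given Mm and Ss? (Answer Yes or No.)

There are 4 undirected paths between Ee and Gg; checking each against the conditioning set {Mm, Ss}:
Path 1: Ee → Ss ← Mm ← Dd ← Gg
  Mm is a chain here and Mm is conditioned on, so the path is blocked at Mm.
Path 2: Ee → Ss ← Mm ← Gg
  Mm is a chain here and Mm is conditioned on, so the path is blocked at Mm.
Path 3: Ee → Mm ← Dd ← Gg
  Mm is a collider and Mm is conditioned on, which opens it; Dd is a chain and Dd is not conditioned on — no node blocks this path, so it is active.
Path 4: Ee → Mm ← Gg
  Mm is a collider and Mm is conditioned on, which opens it — no node blocks this path, so it is active.
Since the path Ee → Mm ← Dd ← Gg is active, Ee and Gg are not d-separated given {Mm, Ss}.

No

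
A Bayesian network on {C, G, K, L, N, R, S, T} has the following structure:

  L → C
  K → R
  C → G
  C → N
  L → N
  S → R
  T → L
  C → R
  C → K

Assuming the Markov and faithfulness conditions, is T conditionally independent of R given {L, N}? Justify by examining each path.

Yes

There are 4 undirected paths between T and R; checking each against the conditioning set {L, N}:
Path 1: T → L → N ← C → K → R
  L is a chain here and L is conditioned on, so the path is blocked at L.
Path 2: T → L → N ← C → R
  L is a chain here and L is conditioned on, so the path is blocked at L.
Path 3: T → L → C → K → R
  L is a chain here and L is conditioned on, so the path is blocked at L.
Path 4: T → L → C → R
  L is a chain here and L is conditioned on, so the path is blocked at L.
Every path is blocked, so T and R are d-separated given {L, N}.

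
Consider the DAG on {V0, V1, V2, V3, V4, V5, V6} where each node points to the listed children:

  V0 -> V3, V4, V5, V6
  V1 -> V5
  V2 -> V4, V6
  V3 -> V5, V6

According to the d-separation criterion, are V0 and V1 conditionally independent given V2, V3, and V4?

Enumerating the 4 paths from V0 to V1 and testing each for blocking by {V2, V3, V4}:
Path 1: V0 → V6 ← V3 → V5 ← V1
  V6 is a collider here and neither V6 nor any of its descendants is conditioned on, so the collider stays closed — the path is blocked at V6.
Path 2: V0 → V3 → V5 ← V1
  V3 is a chain here and V3 is conditioned on, so the path is blocked at V3.
Path 3: V0 → V4 ← V2 → V6 ← V3 → V5 ← V1
  V2 is a fork here and V2 is conditioned on, so the path is blocked at V2.
Path 4: V0 → V5 ← V1
  V5 is a collider here and neither V5 nor any of its descendants is conditioned on, so the collider stays closed — the path is blocked at V5.
Since every path is blocked, d-separation holds.

Yes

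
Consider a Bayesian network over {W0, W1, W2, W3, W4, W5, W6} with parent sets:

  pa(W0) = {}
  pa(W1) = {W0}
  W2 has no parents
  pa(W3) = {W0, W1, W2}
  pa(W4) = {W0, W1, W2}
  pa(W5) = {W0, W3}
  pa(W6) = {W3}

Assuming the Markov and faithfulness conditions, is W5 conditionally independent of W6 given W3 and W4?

Yes — W5 and W6 are d-separated given {W3, W4}.

Enumerating the 6 paths from W5 to W6 and testing each for blocking by {W3, W4}:
  1. W5 ← W3 → W6 — W3:fork[blocks] ⇒ blocked
  2. W5 ← W0 → W1 → W3 → W6 — W0:fork[open]; W1:chain[open]; W3:chain[blocks] ⇒ blocked
  3. W5 ← W0 → W1 → W4 ← W2 → W3 → W6 — W0:fork[open]; W1:chain[open]; W4:collider[open]; W2:fork[open]; W3:chain[blocks] ⇒ blocked
  4. W5 ← W0 → W3 → W6 — W0:fork[open]; W3:chain[blocks] ⇒ blocked
  5. W5 ← W0 → W4 ← W2 → W3 → W6 — W0:fork[open]; W4:collider[open]; W2:fork[open]; W3:chain[blocks] ⇒ blocked
  6. W5 ← W0 → W4 ← W1 → W3 → W6 — W0:fork[open]; W4:collider[open]; W1:fork[open]; W3:chain[blocks] ⇒ blocked
All paths are blocked; W5 ⊥ W6 | {W3, W4} holds.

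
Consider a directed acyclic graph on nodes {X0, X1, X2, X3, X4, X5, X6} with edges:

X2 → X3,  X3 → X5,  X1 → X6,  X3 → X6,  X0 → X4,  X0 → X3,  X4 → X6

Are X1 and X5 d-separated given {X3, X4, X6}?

We examine all 2 paths between X1 and X5:
Path 1: X1 → X6 ← X3 → X5
  X3 is a fork here and X3 is conditioned on, so the path is blocked at X3.
Path 2: X1 → X6 ← X4 ← X0 → X3 → X5
  X4 is a chain here and X4 is conditioned on, so the path is blocked at X4.
All paths are blocked; X1 ⊥ X5 | {X3, X4, X6} holds.

Yes — X1 and X5 are d-separated given {X3, X4, X6}.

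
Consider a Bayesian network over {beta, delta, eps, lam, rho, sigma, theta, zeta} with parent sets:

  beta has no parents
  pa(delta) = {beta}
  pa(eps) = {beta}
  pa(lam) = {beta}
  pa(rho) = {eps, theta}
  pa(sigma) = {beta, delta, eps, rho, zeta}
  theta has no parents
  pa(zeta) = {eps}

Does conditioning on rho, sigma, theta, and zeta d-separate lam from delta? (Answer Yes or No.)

5 paths connect lam and delta; each must be blocked for d-separation to hold:
  1. lam ← beta → eps → zeta → sigma ← delta — beta:fork[open]; eps:chain[open]; zeta:chain[blocks]; sigma:collider[open] ⇒ blocked
  2. lam ← beta → eps → rho → sigma ← delta — beta:fork[open]; eps:chain[open]; rho:chain[blocks]; sigma:collider[open] ⇒ blocked
  3. lam ← beta → eps → sigma ← delta — beta:fork[open]; eps:chain[open]; sigma:collider[open] ⇒ active
  4. lam ← beta → delta — beta:fork[open] ⇒ active
  5. lam ← beta → sigma ← delta — beta:fork[open]; sigma:collider[open] ⇒ active
Because an active path exists, lam and delta are not d-separated.

No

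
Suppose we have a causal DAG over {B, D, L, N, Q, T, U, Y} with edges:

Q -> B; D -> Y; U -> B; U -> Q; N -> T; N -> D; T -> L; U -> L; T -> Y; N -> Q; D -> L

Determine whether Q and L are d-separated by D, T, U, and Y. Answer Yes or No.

Yes

Enumerating the 6 paths from Q to L and testing each for blocking by {D, T, U, Y}:
  1. Q ← N → D → Y ← T → L — N:fork[open]; D:chain[blocks]; Y:collider[open]; T:fork[blocks] ⇒ blocked
  2. Q ← N → D → L — N:fork[open]; D:chain[blocks] ⇒ blocked
  3. Q ← N → T → Y ← D → L — N:fork[open]; T:chain[blocks]; Y:collider[open]; D:fork[blocks] ⇒ blocked
  4. Q ← N → T → L — N:fork[open]; T:chain[blocks] ⇒ blocked
  5. Q → B ← U → L — B:collider[blocks]; U:fork[blocks] ⇒ blocked
  6. Q ← U → L — U:fork[blocks] ⇒ blocked
All paths are blocked; Q ⊥ L | {D, T, U, Y} holds.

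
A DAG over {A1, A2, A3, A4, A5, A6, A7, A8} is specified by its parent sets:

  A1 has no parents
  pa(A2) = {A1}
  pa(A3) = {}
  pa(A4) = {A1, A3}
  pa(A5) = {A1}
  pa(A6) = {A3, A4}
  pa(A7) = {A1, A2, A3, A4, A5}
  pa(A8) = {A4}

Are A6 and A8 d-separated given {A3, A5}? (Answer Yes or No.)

There are 6 undirected paths between A6 and A8; checking each against the conditioning set {A3, A5}:
Path 1: A6 ← A4 → A8
  A4 is a fork and A4 is not conditioned on — no node blocks this path, so it is active.
Path 2: A6 ← A3 → A7 ← A2 ← A1 → A4 → A8
  A3 is a fork here and A3 is conditioned on, so the path is blocked at A3.
Path 3: A6 ← A3 → A7 ← A1 → A4 → A8
  A3 is a fork here and A3 is conditioned on, so the path is blocked at A3.
Path 4: A6 ← A3 → A7 ← A5 ← A1 → A4 → A8
  A3 is a fork here and A3 is conditioned on, so the path is blocked at A3.
Path 5: A6 ← A3 → A7 ← A4 → A8
  A3 is a fork here and A3 is conditioned on, so the path is blocked at A3.
Path 6: A6 ← A3 → A4 → A8
  A3 is a fork here and A3 is conditioned on, so the path is blocked at A3.
At least one path is unblocked, so d-separation fails.

No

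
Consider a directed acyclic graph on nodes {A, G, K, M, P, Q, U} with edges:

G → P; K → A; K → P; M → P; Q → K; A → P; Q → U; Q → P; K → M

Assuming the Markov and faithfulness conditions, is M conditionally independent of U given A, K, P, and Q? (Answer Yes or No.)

6 paths connect M and U; each must be blocked for d-separation to hold:
Path 1: M → P ← A ← K ← Q → U
  A is a chain here and A is conditioned on, so the path is blocked at A.
Path 2: M → P ← K ← Q → U
  K is a chain here and K is conditioned on, so the path is blocked at K.
Path 3: M → P ← Q → U
  Q is a fork here and Q is conditioned on, so the path is blocked at Q.
Path 4: M ← K → A → P ← Q → U
  K is a fork here and K is conditioned on, so the path is blocked at K.
Path 5: M ← K → P ← Q → U
  K is a fork here and K is conditioned on, so the path is blocked at K.
Path 6: M ← K ← Q → U
  K is a chain here and K is conditioned on, so the path is blocked at K.
Since every path is blocked, d-separation holds.

Yes — M and U are d-separated given {A, K, P, Q}.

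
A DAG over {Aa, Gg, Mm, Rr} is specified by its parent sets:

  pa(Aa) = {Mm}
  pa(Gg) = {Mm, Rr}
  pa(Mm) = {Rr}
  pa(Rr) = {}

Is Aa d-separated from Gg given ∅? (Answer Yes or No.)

No — Aa and Gg are not d-separated given ∅.

There are 2 undirected paths between Aa and Gg; checking each against the conditioning set ∅:
Path 1: Aa ← Mm → Gg
  Mm is a fork and Mm is not conditioned on — no node blocks this path, so it is active.
Path 2: Aa ← Mm ← Rr → Gg
  Mm is a chain and Mm is not conditioned on; Rr is a fork and Rr is not conditioned on — no node blocks this path, so it is active.
At least one path is unblocked, so d-separation fails.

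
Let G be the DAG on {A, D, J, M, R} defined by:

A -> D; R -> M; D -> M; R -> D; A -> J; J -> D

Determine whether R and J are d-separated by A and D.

No

4 paths connect R and J; each must be blocked for d-separation to hold:
Path 1: R → D ← J
  D is a collider and D is conditioned on, which opens it — no node blocks this path, so it is active.
Path 2: R → D ← A → J
  A is a fork here and A is conditioned on, so the path is blocked at A.
Path 3: R → M ← D ← J
  M is a collider here and neither M nor any of its descendants is conditioned on, so the collider stays closed — the path is blocked at M.
Path 4: R → M ← D ← A → J
  M is a collider here and neither M nor any of its descendants is conditioned on, so the collider stays closed — the path is blocked at M.
Because an active path exists, R and J are not d-separated.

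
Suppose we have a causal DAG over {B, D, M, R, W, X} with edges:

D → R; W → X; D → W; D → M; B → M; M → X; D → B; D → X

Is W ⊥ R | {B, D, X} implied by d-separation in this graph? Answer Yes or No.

Yes

We examine all 4 paths between W and R:
Path 1: W ← D → R
  D is a fork here and D is conditioned on, so the path is blocked at D.
Path 2: W → X ← M ← D → R
  D is a fork here and D is conditioned on, so the path is blocked at D.
Path 3: W → X ← M ← B ← D → R
  B is a chain here and B is conditioned on, so the path is blocked at B.
Path 4: W → X ← D → R
  D is a fork here and D is conditioned on, so the path is blocked at D.
Every path is blocked, so W and R are d-separated given {B, D, X}.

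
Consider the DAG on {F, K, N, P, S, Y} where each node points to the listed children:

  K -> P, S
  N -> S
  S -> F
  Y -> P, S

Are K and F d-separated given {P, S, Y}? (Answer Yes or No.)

Yes — K and F are d-separated given {P, S, Y}.

There are 2 undirected paths between K and F; checking each against the conditioning set {P, S, Y}:
  1. K → S → F — S:chain[blocks] ⇒ blocked
  2. K → P ← Y → S → F — P:collider[open]; Y:fork[blocks]; S:chain[blocks] ⇒ blocked
Every path is blocked, so K and F are d-separated given {P, S, Y}.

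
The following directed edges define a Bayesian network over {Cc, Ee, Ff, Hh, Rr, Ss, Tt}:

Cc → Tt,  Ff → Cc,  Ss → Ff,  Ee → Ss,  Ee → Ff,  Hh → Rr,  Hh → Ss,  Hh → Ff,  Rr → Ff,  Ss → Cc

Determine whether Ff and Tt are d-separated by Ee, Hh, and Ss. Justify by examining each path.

No

5 paths connect Ff and Tt; each must be blocked for d-separation to hold:
Path 1: Ff ← Ee → Ss → Cc → Tt
  Ee is a fork here and Ee is conditioned on, so the path is blocked at Ee.
Path 2: Ff ← Hh → Ss → Cc → Tt
  Hh is a fork here and Hh is conditioned on, so the path is blocked at Hh.
Path 3: Ff ← Ss → Cc → Tt
  Ss is a fork here and Ss is conditioned on, so the path is blocked at Ss.
Path 4: Ff → Cc → Tt
  Cc is a chain and Cc is not conditioned on — no node blocks this path, so it is active.
Path 5: Ff ← Rr ← Hh → Ss → Cc → Tt
  Hh is a fork here and Hh is conditioned on, so the path is blocked at Hh.
At least one path is unblocked, so d-separation fails.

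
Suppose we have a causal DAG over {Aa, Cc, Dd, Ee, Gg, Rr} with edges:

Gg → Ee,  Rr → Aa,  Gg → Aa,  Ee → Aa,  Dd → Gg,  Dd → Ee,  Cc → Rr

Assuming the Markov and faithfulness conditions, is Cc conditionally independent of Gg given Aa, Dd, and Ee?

Enumerating the 3 paths from Cc to Gg and testing each for blocking by {Aa, Dd, Ee}:
Path 1: Cc → Rr → Aa ← Ee ← Gg
  Ee is a chain here and Ee is conditioned on, so the path is blocked at Ee.
Path 2: Cc → Rr → Aa ← Ee ← Dd → Gg
  Ee is a chain here and Ee is conditioned on, so the path is blocked at Ee.
Path 3: Cc → Rr → Aa ← Gg
  Rr is a chain and Rr is not conditioned on; Aa is a collider and Aa is conditioned on, which opens it — no node blocks this path, so it is active.
Because an active path exists, Cc and Gg are not d-separated.

No — Cc and Gg are not d-separated given {Aa, Dd, Ee}.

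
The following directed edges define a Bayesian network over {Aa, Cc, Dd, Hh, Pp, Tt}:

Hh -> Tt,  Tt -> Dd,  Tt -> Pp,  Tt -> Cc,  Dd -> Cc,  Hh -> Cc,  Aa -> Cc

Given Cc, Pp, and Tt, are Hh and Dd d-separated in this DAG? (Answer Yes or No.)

No

4 paths connect Hh and Dd; each must be blocked for d-separation to hold:
Path 1: Hh → Cc ← Dd
  Cc is a collider and Cc is conditioned on, which opens it — no node blocks this path, so it is active.
Path 2: Hh → Cc ← Tt → Dd
  Tt is a fork here and Tt is conditioned on, so the path is blocked at Tt.
Path 3: Hh → Tt → Dd
  Tt is a chain here and Tt is conditioned on, so the path is blocked at Tt.
Path 4: Hh → Tt → Cc ← Dd
  Tt is a chain here and Tt is conditioned on, so the path is blocked at Tt.
At least one path is unblocked, so d-separation fails.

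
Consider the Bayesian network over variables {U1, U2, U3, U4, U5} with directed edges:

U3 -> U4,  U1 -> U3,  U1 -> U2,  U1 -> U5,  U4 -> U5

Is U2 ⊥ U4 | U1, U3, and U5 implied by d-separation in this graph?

There are 2 undirected paths between U2 and U4; checking each against the conditioning set {U1, U3, U5}:
  1. U2 ← U1 → U5 ← U4 — U1:fork[blocks]; U5:collider[open] ⇒ blocked
  2. U2 ← U1 → U3 → U4 — U1:fork[blocks]; U3:chain[blocks] ⇒ blocked
Since every path is blocked, d-separation holds.

Yes — U2 and U4 are d-separated given {U1, U3, U5}.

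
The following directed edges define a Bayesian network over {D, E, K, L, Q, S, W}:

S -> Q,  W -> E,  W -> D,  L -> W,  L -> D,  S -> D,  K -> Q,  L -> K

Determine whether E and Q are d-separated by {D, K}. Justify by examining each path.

4 paths connect E and Q; each must be blocked for d-separation to hold:
Path 1: E ← W → D ← S → Q
  W is a fork and W is not conditioned on; D is a collider and D is conditioned on, which opens it; S is a fork and S is not conditioned on — no node blocks this path, so it is active.
Path 2: E ← W → D ← L → K → Q
  K is a chain here and K is conditioned on, so the path is blocked at K.
Path 3: E ← W ← L → D ← S → Q
  W is a chain and W is not conditioned on; L is a fork and L is not conditioned on; D is a collider and D is conditioned on, which opens it; S is a fork and S is not conditioned on — no node blocks this path, so it is active.
Path 4: E ← W ← L → K → Q
  K is a chain here and K is conditioned on, so the path is blocked at K.
Because an active path exists, E and Q are not d-separated.

No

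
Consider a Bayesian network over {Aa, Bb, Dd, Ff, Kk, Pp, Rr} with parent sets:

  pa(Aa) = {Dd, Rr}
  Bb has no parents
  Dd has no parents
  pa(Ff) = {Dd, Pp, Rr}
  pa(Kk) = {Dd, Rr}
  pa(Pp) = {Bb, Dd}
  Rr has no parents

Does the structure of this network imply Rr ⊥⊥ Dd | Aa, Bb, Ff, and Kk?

No — Rr and Dd are not d-separated given {Aa, Bb, Ff, Kk}.

There are 4 undirected paths between Rr and Dd; checking each against the conditioning set {Aa, Bb, Ff, Kk}:
Path 1: Rr → Ff ← Pp ← Dd
  Ff is a collider and Ff is conditioned on, which opens it; Pp is a chain and Pp is not conditioned on — no node blocks this path, so it is active.
Path 2: Rr → Ff ← Dd
  Ff is a collider and Ff is conditioned on, which opens it — no node blocks this path, so it is active.
Path 3: Rr → Kk ← Dd
  Kk is a collider and Kk is conditioned on, which opens it — no node blocks this path, so it is active.
Path 4: Rr → Aa ← Dd
  Aa is a collider and Aa is conditioned on, which opens it — no node blocks this path, so it is active.
At least one path is unblocked, so d-separation fails.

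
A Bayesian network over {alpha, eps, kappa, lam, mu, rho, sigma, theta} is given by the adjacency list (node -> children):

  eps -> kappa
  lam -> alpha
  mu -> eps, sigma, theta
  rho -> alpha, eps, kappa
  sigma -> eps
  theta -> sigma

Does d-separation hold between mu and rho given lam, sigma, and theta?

We examine all 6 paths between mu and rho:
Path 1: mu → sigma → eps → kappa ← rho
  sigma is a chain here and sigma is conditioned on, so the path is blocked at sigma.
Path 2: mu → sigma → eps ← rho
  sigma is a chain here and sigma is conditioned on, so the path is blocked at sigma.
Path 3: mu → eps → kappa ← rho
  kappa is a collider here and neither kappa nor any of its descendants is conditioned on, so the collider stays closed — the path is blocked at kappa.
Path 4: mu → eps ← rho
  eps is a collider here and neither eps nor any of its descendants is conditioned on, so the collider stays closed — the path is blocked at eps.
Path 5: mu → theta → sigma → eps → kappa ← rho
  theta is a chain here and theta is conditioned on, so the path is blocked at theta.
Path 6: mu → theta → sigma → eps ← rho
  theta is a chain here and theta is conditioned on, so the path is blocked at theta.
Every path is blocked, so mu and rho are d-separated given {lam, sigma, theta}.

Yes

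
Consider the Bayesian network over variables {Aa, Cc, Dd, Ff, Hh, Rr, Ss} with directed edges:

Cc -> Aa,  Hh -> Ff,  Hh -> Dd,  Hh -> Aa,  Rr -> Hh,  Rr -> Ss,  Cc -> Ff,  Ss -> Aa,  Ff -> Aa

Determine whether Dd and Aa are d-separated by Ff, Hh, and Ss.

Enumerating the 4 paths from Dd to Aa and testing each for blocking by {Ff, Hh, Ss}:
  1. Dd ← Hh ← Rr → Ss → Aa — Hh:chain[blocks]; Rr:fork[open]; Ss:chain[blocks] ⇒ blocked
  2. Dd ← Hh → Ff → Aa — Hh:fork[blocks]; Ff:chain[blocks] ⇒ blocked
  3. Dd ← Hh → Ff ← Cc → Aa — Hh:fork[blocks]; Ff:collider[open]; Cc:fork[open] ⇒ blocked
  4. Dd ← Hh → Aa — Hh:fork[blocks] ⇒ blocked
All paths are blocked; Dd ⊥ Aa | {Ff, Hh, Ss} holds.

Yes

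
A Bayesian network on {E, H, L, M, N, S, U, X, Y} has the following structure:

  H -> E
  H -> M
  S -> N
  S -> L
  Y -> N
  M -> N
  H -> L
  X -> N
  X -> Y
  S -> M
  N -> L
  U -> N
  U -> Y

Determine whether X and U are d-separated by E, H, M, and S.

Yes — X and U are d-separated given {E, H, M, S}.

Enumerating the 4 paths from X to U and testing each for blocking by {E, H, M, S}:
  1. X → N ← Y ← U — N:collider[blocks]; Y:chain[open] ⇒ blocked
  2. X → N ← U — N:collider[blocks] ⇒ blocked
  3. X → Y → N ← U — Y:chain[open]; N:collider[blocks] ⇒ blocked
  4. X → Y ← U — Y:collider[blocks] ⇒ blocked
Since every path is blocked, d-separation holds.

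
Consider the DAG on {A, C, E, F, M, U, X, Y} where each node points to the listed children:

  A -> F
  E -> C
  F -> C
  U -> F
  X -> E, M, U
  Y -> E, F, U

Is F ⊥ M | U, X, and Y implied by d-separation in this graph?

Yes

Enumerating the 6 paths from F to M and testing each for blocking by {U, X, Y}:
Path 1: F ← Y → E ← X → M
  Y is a fork here and Y is conditioned on, so the path is blocked at Y.
Path 2: F ← Y → U ← X → M
  Y is a fork here and Y is conditioned on, so the path is blocked at Y.
Path 3: F ← U ← X → M
  U is a chain here and U is conditioned on, so the path is blocked at U.
Path 4: F ← U ← Y → E ← X → M
  U is a chain here and U is conditioned on, so the path is blocked at U.
Path 5: F → C ← E ← X → M
  C is a collider here and neither C nor any of its descendants is conditioned on, so the collider stays closed — the path is blocked at C.
Path 6: F → C ← E ← Y → U ← X → M
  C is a collider here and neither C nor any of its descendants is conditioned on, so the collider stays closed — the path is blocked at C.
Every path is blocked, so F and M are d-separated given {U, X, Y}.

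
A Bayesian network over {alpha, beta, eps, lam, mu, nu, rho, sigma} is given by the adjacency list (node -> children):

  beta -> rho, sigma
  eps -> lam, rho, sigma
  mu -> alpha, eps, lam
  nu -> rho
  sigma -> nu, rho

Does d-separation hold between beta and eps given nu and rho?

6 paths connect beta and eps; each must be blocked for d-separation to hold:
Path 1: beta → sigma → rho ← eps
  sigma is a chain and sigma is not conditioned on; rho is a collider and rho is conditioned on, which opens it — no node blocks this path, so it is active.
Path 2: beta → sigma → nu → rho ← eps
  nu is a chain here and nu is conditioned on, so the path is blocked at nu.
Path 3: beta → sigma ← eps
  sigma is a collider and its descendant rho is conditioned on, which opens it — no node blocks this path, so it is active.
Path 4: beta → rho ← sigma ← eps
  rho is a collider and rho is conditioned on, which opens it; sigma is a chain and sigma is not conditioned on — no node blocks this path, so it is active.
Path 5: beta → rho ← nu ← sigma ← eps
  nu is a chain here and nu is conditioned on, so the path is blocked at nu.
Path 6: beta → rho ← eps
  rho is a collider and rho is conditioned on, which opens it — no node blocks this path, so it is active.
Since the path beta → sigma → rho ← eps is active, beta and eps are not d-separated given {nu, rho}.

No — beta and eps are not d-separated given {nu, rho}.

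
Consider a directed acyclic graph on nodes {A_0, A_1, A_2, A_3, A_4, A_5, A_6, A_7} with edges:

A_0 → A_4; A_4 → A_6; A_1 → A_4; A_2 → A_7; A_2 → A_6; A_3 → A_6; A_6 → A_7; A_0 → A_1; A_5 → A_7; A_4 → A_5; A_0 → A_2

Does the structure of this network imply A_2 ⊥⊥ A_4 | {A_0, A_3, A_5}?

Yes

We examine all 6 paths between A_2 and A_4:
  1. A_2 → A_7 ← A_5 ← A_4 — A_7:collider[blocks]; A_5:chain[blocks] ⇒ blocked
  2. A_2 → A_7 ← A_6 ← A_4 — A_7:collider[blocks]; A_6:chain[open] ⇒ blocked
  3. A_2 ← A_0 → A_1 → A_4 — A_0:fork[blocks]; A_1:chain[open] ⇒ blocked
  4. A_2 ← A_0 → A_4 — A_0:fork[blocks] ⇒ blocked
  5. A_2 → A_6 → A_7 ← A_5 ← A_4 — A_6:chain[open]; A_7:collider[blocks]; A_5:chain[blocks] ⇒ blocked
  6. A_2 → A_6 ← A_4 — A_6:collider[blocks] ⇒ blocked
Since every path is blocked, d-separation holds.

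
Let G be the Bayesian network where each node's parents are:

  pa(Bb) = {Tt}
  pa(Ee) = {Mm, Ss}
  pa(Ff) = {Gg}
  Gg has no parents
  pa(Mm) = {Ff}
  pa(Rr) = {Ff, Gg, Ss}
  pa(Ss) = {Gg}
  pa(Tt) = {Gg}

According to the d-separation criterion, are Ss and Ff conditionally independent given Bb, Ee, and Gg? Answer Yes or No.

No — Ss and Ff are not d-separated given {Bb, Ee, Gg}.

5 paths connect Ss and Ff; each must be blocked for d-separation to hold:
Path 1: Ss → Ee ← Mm ← Ff
  Ee is a collider and Ee is conditioned on, which opens it; Mm is a chain and Mm is not conditioned on — no node blocks this path, so it is active.
Path 2: Ss → Rr ← Gg → Ff
  Rr is a collider here and neither Rr nor any of its descendants is conditioned on, so the collider stays closed — the path is blocked at Rr.
Path 3: Ss → Rr ← Ff
  Rr is a collider here and neither Rr nor any of its descendants is conditioned on, so the collider stays closed — the path is blocked at Rr.
Path 4: Ss ← Gg → Rr ← Ff
  Gg is a fork here and Gg is conditioned on, so the path is blocked at Gg.
Path 5: Ss ← Gg → Ff
  Gg is a fork here and Gg is conditioned on, so the path is blocked at Gg.
Since the path Ss → Ee ← Mm ← Ff is active, Ss and Ff are not d-separated given {Bb, Ee, Gg}.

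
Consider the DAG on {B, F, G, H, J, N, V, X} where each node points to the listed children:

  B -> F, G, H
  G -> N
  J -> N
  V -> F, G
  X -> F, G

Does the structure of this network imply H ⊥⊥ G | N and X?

We examine all 3 paths between H and G:
Path 1: H ← B → G
  B is a fork and B is not conditioned on — no node blocks this path, so it is active.
Path 2: H ← B → F ← V → G
  F is a collider here and neither F nor any of its descendants is conditioned on, so the collider stays closed — the path is blocked at F.
Path 3: H ← B → F ← X → G
  F is a collider here and neither F nor any of its descendants is conditioned on, so the collider stays closed — the path is blocked at F.
At least one path is unblocked, so d-separation fails.

No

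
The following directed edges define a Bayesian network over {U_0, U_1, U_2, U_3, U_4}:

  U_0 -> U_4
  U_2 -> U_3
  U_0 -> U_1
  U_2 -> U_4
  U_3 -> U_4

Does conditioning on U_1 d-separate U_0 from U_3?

Yes

2 paths connect U_0 and U_3; each must be blocked for d-separation to hold:
Path 1: U_0 → U_4 ← U_3
  U_4 is a collider here and neither U_4 nor any of its descendants is conditioned on, so the collider stays closed — the path is blocked at U_4.
Path 2: U_0 → U_4 ← U_2 → U_3
  U_4 is a collider here and neither U_4 nor any of its descendants is conditioned on, so the collider stays closed — the path is blocked at U_4.
Every path is blocked, so U_0 and U_3 are d-separated given {U_1}.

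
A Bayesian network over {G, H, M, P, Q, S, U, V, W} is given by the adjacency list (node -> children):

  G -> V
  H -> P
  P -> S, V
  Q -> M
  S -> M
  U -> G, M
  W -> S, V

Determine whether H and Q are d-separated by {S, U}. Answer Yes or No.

There are 4 undirected paths between H and Q; checking each against the conditioning set {S, U}:
  1. H → P → S ← W → V ← G ← U → M ← Q — P:chain[open]; S:collider[open]; W:fork[open]; V:collider[blocks]; G:chain[open]; U:fork[blocks]; M:collider[blocks] ⇒ blocked
  2. H → P → S → M ← Q — P:chain[open]; S:chain[blocks]; M:collider[blocks] ⇒ blocked
  3. H → P → V ← W → S → M ← Q — P:chain[open]; V:collider[blocks]; W:fork[open]; S:chain[blocks]; M:collider[blocks] ⇒ blocked
  4. H → P → V ← G ← U → M ← Q — P:chain[open]; V:collider[blocks]; G:chain[open]; U:fork[blocks]; M:collider[blocks] ⇒ blocked
Every path is blocked, so H and Q are d-separated given {S, U}.

Yes — H and Q are d-separated given {S, U}.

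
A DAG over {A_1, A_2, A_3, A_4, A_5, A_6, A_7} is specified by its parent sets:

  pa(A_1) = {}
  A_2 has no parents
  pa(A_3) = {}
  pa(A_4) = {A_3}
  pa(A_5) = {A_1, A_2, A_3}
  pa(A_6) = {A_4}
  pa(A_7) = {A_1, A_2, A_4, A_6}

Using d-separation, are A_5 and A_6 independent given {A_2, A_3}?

Yes

6 paths connect A_5 and A_6; each must be blocked for d-separation to hold:
  1. A_5 ← A_2 → A_7 ← A_4 → A_6 — A_2:fork[blocks]; A_7:collider[blocks]; A_4:fork[open] ⇒ blocked
  2. A_5 ← A_2 → A_7 ← A_6 — A_2:fork[blocks]; A_7:collider[blocks] ⇒ blocked
  3. A_5 ← A_3 → A_4 → A_6 — A_3:fork[blocks]; A_4:chain[open] ⇒ blocked
  4. A_5 ← A_3 → A_4 → A_7 ← A_6 — A_3:fork[blocks]; A_4:chain[open]; A_7:collider[blocks] ⇒ blocked
  5. A_5 ← A_1 → A_7 ← A_4 → A_6 — A_1:fork[open]; A_7:collider[blocks]; A_4:fork[open] ⇒ blocked
  6. A_5 ← A_1 → A_7 ← A_6 — A_1:fork[open]; A_7:collider[blocks] ⇒ blocked
All paths are blocked; A_5 ⊥ A_6 | {A_2, A_3} holds.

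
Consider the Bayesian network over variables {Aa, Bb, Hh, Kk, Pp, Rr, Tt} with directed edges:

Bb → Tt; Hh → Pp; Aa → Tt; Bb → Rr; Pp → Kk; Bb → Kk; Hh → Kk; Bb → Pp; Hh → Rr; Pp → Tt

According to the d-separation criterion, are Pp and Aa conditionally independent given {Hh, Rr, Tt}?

No

6 paths connect Pp and Aa; each must be blocked for d-separation to hold:
  1. Pp → Tt ← Aa — Tt:collider[open] ⇒ active
  2. Pp ← Bb → Tt ← Aa — Bb:fork[open]; Tt:collider[open] ⇒ active
  3. Pp → Kk ← Bb → Tt ← Aa — Kk:collider[blocks]; Bb:fork[open]; Tt:collider[open] ⇒ blocked
  4. Pp → Kk ← Hh → Rr ← Bb → Tt ← Aa — Kk:collider[blocks]; Hh:fork[blocks]; Rr:collider[open]; Bb:fork[open]; Tt:collider[open] ⇒ blocked
  5. Pp ← Hh → Rr ← Bb → Tt ← Aa — Hh:fork[blocks]; Rr:collider[open]; Bb:fork[open]; Tt:collider[open] ⇒ blocked
  6. Pp ← Hh → Kk ← Bb → Tt ← Aa — Hh:fork[blocks]; Kk:collider[blocks]; Bb:fork[open]; Tt:collider[open] ⇒ blocked
Because an active path exists, Pp and Aa are not d-separated.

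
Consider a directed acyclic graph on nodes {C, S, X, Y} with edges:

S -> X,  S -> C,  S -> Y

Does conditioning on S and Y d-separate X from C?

The only undirected path from X to C is:
Path 1: X ← S → C
  S is a fork here and S is conditioned on, so the path is blocked at S.
Every path is blocked, so X and C are d-separated given {S, Y}.

Yes — X and C are d-separated given {S, Y}.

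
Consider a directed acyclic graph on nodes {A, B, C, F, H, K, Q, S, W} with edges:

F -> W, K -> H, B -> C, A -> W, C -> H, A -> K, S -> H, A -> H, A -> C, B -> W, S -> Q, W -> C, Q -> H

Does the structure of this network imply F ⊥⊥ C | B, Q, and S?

No

5 paths connect F and C; each must be blocked for d-separation to hold:
  1. F → W → C — W:chain[open] ⇒ active
  2. F → W ← A → C — W:collider[blocks]; A:fork[open] ⇒ blocked
  3. F → W ← A → K → H ← C — W:collider[blocks]; A:fork[open]; K:chain[open]; H:collider[blocks] ⇒ blocked
  4. F → W ← A → H ← C — W:collider[blocks]; A:fork[open]; H:collider[blocks] ⇒ blocked
  5. F → W ← B → C — W:collider[blocks]; B:fork[blocks] ⇒ blocked
Because an active path exists, F and C are not d-separated.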